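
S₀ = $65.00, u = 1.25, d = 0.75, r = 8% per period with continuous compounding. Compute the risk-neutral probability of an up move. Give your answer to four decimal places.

p = 0.6666

Risk-neutral probability p = (e^0.08 − 0.75)/(1.25 − 0.75) = 0.3333/0.5000 = 0.6666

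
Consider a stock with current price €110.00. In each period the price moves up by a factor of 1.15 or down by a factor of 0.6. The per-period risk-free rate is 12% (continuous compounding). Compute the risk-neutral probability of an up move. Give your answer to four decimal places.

p = 0.9591

Risk-neutral probability p = (e^0.12 − 0.6)/(1.15 − 0.6) = 0.5275/0.5500 = 0.9591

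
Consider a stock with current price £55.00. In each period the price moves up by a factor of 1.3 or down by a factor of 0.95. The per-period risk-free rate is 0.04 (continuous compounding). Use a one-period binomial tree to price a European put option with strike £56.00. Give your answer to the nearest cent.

£2.67

Risk-neutral probability p = (e^0.04 − 0.95)/(1.3 − 0.95) = 0.0908/0.3500 = 0.2595
Terminal stock prices: S_u = 71.5, S_d = 52.25
Terminal payoffs (K − S): max(-15.5, 0) = 0, max(3.75, 0) = 3.75
Node 0 (S = 55): V_0 = e^(−0.04)·[0.2595·0.0000 + 0.7405·3.7500] = 2.6681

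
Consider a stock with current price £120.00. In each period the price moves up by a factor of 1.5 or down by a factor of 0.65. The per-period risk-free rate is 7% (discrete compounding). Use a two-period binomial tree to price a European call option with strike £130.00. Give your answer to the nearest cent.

£29.86

Risk-neutral probability p = (1 + 0.07 − 0.65)/(1.5 − 0.65) = 0.4200/0.8500 = 0.4941
Terminal stock prices: S_uu = 270, S_ud = 117, S_dd = 50.7
Terminal payoffs (S − K): max(140, 0) = 140, max(-13, 0) = 0, max(-79.3, 0) = 0
Node u (S = 180): V_u = 1/1.07·[0.4941·140.0000 + 0.5059·0.0000] = 64.6509
Node d (S = 78): V_d = 1/1.07·[0.4941·0.0000 + 0.5059·0.0000] = 0.0000
Node 0 (S = 120): V_0 = 1/1.07·[0.4941·64.6509 + 0.5059·0.0000] = 29.8553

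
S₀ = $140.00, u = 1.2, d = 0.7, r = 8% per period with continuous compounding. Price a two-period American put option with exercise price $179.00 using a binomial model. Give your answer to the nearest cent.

$39.00

Risk-neutral probability p = (e^0.08 − 0.7)/(1.2 − 0.7) = 0.3833/0.5000 = 0.7666
Terminal stock prices: S_uu = 201.6, S_ud = 117.6, S_dd = 68.6
Terminal payoffs (K − S): max(-22.6, 0) = 0, max(61.4, 0) = 61.4, max(110.4, 0) = 110.4
Node u (S = 168): continuation = e^(−0.08)·[0.7666·0.0000 + 0.2334·61.4000] = 13.2304; exercise value = 11.0000 ≤ continuation, so V_u = 13.2304
Node d (S = 98): continuation = e^(−0.08)·[0.7666·61.4000 + 0.2334·110.4000] = 67.2378; exercise value = 81.0000 > continuation, so V_d = 81.0000 (exercise)
Node 0 (S = 140): continuation = e^(−0.08)·[0.7666·13.2304 + 0.2334·81.0000] = 26.8162; exercise value = 39.0000 > continuation, so V_0 = 39.0000 (exercise)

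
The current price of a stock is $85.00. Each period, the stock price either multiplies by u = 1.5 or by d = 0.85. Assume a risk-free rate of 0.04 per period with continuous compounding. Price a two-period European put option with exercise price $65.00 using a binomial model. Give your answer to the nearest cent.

Risk-neutral probability p = (e^0.04 − 0.85)/(1.5 − 0.85) = 0.1908/0.6500 = 0.2936
Terminal stock prices: S_uu = 191.2, S_ud = 108.4, S_dd = 61.41
Terminal payoffs (K − S): max(-126.2, 0) = 0, max(-43.38, 0) = 0, max(3.588, 0) = 3.588
Node u (S = 127.5): V_u = e^(−0.04)·[0.2936·0.0000 + 0.7064·0.0000] = 0.0000
Node d (S = 72.25): V_d = e^(−0.04)·[0.2936·0.0000 + 0.7064·3.5875] = 2.4350
Node 0 (S = 85): V_0 = e^(−0.04)·[0.2936·0.0000 + 0.7064·2.4350] = 1.6527

$1.65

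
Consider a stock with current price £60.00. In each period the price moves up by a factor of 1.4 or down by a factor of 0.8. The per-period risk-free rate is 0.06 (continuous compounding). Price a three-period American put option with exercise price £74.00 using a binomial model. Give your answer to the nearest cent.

£16.14

Risk-neutral probability p = (e^0.06 − 0.8)/(1.4 − 0.8) = 0.2618/0.6000 = 0.4364
Terminal stock prices: S_uuu = 164.6, S_uud = 94.08, S_udd = 53.76, S_ddd = 30.72
Terminal payoffs (K − S): max(-90.64, 0) = 0, max(-20.08, 0) = 0, max(20.24, 0) = 20.24, max(43.28, 0) = 43.28
Node uu (S = 117.6): continuation = e^(−0.06)·[0.4364·0.0000 + 0.5636·0.0000] = 0.0000; exercise value = 0.0000 ≤ continuation, so V_uu = 0.0000
Node ud (S = 67.2): continuation = e^(−0.06)·[0.4364·0.0000 + 0.5636·20.2400] = 10.7431; exercise value = 6.8000 ≤ continuation, so V_ud = 10.7431
Node dd (S = 38.4): continuation = e^(−0.06)·[0.4364·20.2400 + 0.5636·43.2800] = 31.2906; exercise value = 35.6000 > continuation, so V_dd = 35.6000 (exercise)
Node u (S = 84): continuation = e^(−0.06)·[0.4364·0.0000 + 0.5636·10.7431] = 5.7022; exercise value = 0.0000 ≤ continuation, so V_u = 5.7022
Node d (S = 48): continuation = e^(−0.06)·[0.4364·10.7431 + 0.5636·35.6000] = 23.3111; exercise value = 26.0000 > continuation, so V_d = 26.0000 (exercise)
Node 0 (S = 60): continuation = e^(−0.06)·[0.4364·5.7022 + 0.5636·26.0000] = 16.1439; exercise value = 14.0000 ≤ continuation, so V_0 = 16.1439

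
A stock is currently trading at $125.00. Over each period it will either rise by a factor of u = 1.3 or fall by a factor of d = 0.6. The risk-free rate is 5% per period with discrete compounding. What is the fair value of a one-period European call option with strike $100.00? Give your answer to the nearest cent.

$38.27

Risk-neutral probability p = (1 + 0.05 − 0.6)/(1.3 − 0.6) = 0.4500/0.7000 = 0.6429
Terminal stock prices: S_u = 162.5, S_d = 75
Terminal payoffs (S − K): max(62.5, 0) = 62.5, max(-25, 0) = 0
Node 0 (S = 125): V_0 = 1/1.05·[0.6429·62.5000 + 0.3571·0.0000] = 38.2653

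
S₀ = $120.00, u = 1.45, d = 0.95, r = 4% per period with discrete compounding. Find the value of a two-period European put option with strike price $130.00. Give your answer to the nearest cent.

$13.49

Risk-neutral probability p = (1 + 0.04 − 0.95)/(1.45 − 0.95) = 0.0900/0.5000 = 0.1800
Terminal stock prices: S_uu = 252.3, S_ud = 165.3, S_dd = 108.3
Terminal payoffs (K − S): max(-122.3, 0) = 0, max(-35.3, 0) = 0, max(21.7, 0) = 21.7
Node u (S = 174): V_u = 1/1.04·[0.1800·0.0000 + 0.8200·0.0000] = 0.0000
Node d (S = 114): V_d = 1/1.04·[0.1800·0.0000 + 0.8200·21.7000] = 17.1096
Node 0 (S = 120): V_0 = 1/1.04·[0.1800·0.0000 + 0.8200·17.1096] = 13.4903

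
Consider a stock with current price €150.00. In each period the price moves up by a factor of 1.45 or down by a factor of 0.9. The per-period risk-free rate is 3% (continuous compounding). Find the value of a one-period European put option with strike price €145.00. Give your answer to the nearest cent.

Risk-neutral probability p = (e^0.03 − 0.9)/(1.45 − 0.9) = 0.1305/0.5500 = 0.2372
Terminal stock prices: S_u = 217.5, S_d = 135
Terminal payoffs (K − S): max(-72.5, 0) = 0, max(10, 0) = 10
Node 0 (S = 150): V_0 = e^(−0.03)·[0.2372·0.0000 + 0.7628·10.0000] = 7.4027

€7.40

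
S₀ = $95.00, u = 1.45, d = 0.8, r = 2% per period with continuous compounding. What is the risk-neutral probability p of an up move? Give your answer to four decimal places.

Risk-neutral probability p = (e^0.02 − 0.8)/(1.45 − 0.8) = 0.2202/0.6500 = 0.3388

p = 0.3388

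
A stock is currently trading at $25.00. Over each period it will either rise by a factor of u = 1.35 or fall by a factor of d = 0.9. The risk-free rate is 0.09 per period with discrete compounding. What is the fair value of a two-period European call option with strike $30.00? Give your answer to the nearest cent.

Risk-neutral probability p = (1 + 0.09 − 0.9)/(1.35 − 0.9) = 0.1900/0.4500 = 0.4222
Terminal stock prices: S_uu = 45.56, S_ud = 30.38, S_dd = 20.25
Terminal payoffs (S − K): max(15.56, 0) = 15.56, max(0.375, 0) = 0.375, max(-9.75, 0) = 0
Node u (S = 33.75): V_u = 1/1.09·[0.4222·15.5625 + 0.5778·0.3750] = 6.2271
Node d (S = 22.5): V_d = 1/1.09·[0.4222·0.3750 + 0.5778·0.0000] = 0.1453
Node 0 (S = 25): V_0 = 1/1.09·[0.4222·6.2271 + 0.5778·0.1453] = 2.4891

$2.49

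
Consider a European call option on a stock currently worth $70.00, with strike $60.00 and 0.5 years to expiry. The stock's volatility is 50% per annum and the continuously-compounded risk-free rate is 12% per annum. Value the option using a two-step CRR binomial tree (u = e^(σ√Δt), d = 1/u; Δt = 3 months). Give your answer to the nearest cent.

CRR parameters: u = e^(σ√Δt) = e^(0.5·√0.25) = 1.2840, d = 1/u = 0.7788
Per-period rate: rΔt = 0.12·0.25 = 0.03, so R = e^0.03 = 1.0305
Risk-neutral probability p = (e^0.03 − 0.7788)/(1.2840 − 0.7788) = 0.2517/0.5052 = 0.4981
Terminal stock prices: S_uu = 115.4, S_ud = 70, S_dd = 42.46
Terminal payoffs (S − K): max(55.41, 0) = 55.41, max(10, 0) = 10, max(-17.54, 0) = 0
Node u (S = 89.88): V_u = e^(−0.03)·[0.4981·55.4105 + 0.5019·10.0000] = 31.6550
Node d (S = 54.52): V_d = e^(−0.03)·[0.4981·10.0000 + 0.5019·0.0000] = 4.8338
Node 0 (S = 70): V_0 = e^(−0.03)·[0.4981·31.6550 + 0.5019·4.8338] = 17.6558

$17.66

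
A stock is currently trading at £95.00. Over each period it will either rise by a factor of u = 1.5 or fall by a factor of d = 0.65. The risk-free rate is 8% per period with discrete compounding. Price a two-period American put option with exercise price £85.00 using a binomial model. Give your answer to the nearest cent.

Risk-neutral probability p = (1 + 0.08 − 0.65)/(1.5 − 0.65) = 0.4300/0.8500 = 0.5059
Terminal stock prices: S_uu = 213.8, S_ud = 92.62, S_dd = 40.14
Terminal payoffs (K − S): max(-128.8, 0) = 0, max(-7.625, 0) = 0, max(44.86, 0) = 44.86
Node u (S = 142.5): continuation = 1/1.08·[0.5059·0.0000 + 0.4941·0.0000] = 0.0000; exercise value = 0.0000 ≤ continuation, so V_u = 0.0000
Node d (S = 61.75): continuation = 1/1.08·[0.5059·0.0000 + 0.4941·44.8625] = 20.5253; exercise value = 23.2500 > continuation, so V_d = 23.2500 (exercise)
Node 0 (S = 95): continuation = 1/1.08·[0.5059·0.0000 + 0.4941·23.2500] = 10.6373; exercise value = 0.0000 ≤ continuation, so V_0 = 10.6373

£10.64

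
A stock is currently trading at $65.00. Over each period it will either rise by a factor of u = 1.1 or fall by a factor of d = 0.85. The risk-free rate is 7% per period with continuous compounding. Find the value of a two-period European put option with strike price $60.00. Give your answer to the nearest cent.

$0.14

Risk-neutral probability p = (e^0.07 − 0.85)/(1.1 − 0.85) = 0.2225/0.2500 = 0.8900
Terminal stock prices: S_uu = 78.65, S_ud = 60.77, S_dd = 46.96
Terminal payoffs (K − S): max(-18.65, 0) = 0, max(-0.775, 0) = 0, max(13.04, 0) = 13.04
Node u (S = 71.5): V_u = e^(−0.07)·[0.8900·0.0000 + 0.1100·0.0000] = 0.0000
Node d (S = 55.25): V_d = e^(−0.07)·[0.8900·0.0000 + 0.1100·13.0375] = 1.3368
Node 0 (S = 65): V_0 = e^(−0.07)·[0.8900·0.0000 + 0.1100·1.3368] = 0.1371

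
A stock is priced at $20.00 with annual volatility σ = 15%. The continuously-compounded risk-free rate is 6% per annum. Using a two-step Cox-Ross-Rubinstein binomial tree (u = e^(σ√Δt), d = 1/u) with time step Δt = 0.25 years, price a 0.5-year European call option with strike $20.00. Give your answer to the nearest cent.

$1.06

CRR parameters: u = e^(σ√Δt) = e^(0.15·√0.25) = 1.0779, d = 1/u = 0.9277
Per-period rate: rΔt = 0.06·0.25 = 0.015, so R = e^0.015 = 1.0151
Risk-neutral probability p = (e^0.015 − 0.9277)/(1.0779 − 0.9277) = 0.0874/0.1501 = 0.5819
Terminal stock prices: S_uu = 23.24, S_ud = 20, S_dd = 17.21
Terminal payoffs (S − K): max(3.237, 0) = 3.237, max(0, 0) = 0, max(-2.786, 0) = 0
Node u (S = 21.56): V_u = e^(−0.015)·[0.5819·3.2367 + 0.4181·0.0000] = 1.8554
Node d (S = 18.55): V_d = e^(−0.015)·[0.5819·0.0000 + 0.4181·0.0000] = 0.0000
Node 0 (S = 20): V_0 = e^(−0.015)·[0.5819·1.8554 + 0.4181·0.0000] = 1.0636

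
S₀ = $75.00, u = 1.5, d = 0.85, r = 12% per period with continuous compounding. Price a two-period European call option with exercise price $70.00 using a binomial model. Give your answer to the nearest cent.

$24.02

Risk-neutral probability p = (e^0.12 − 0.85)/(1.5 − 0.85) = 0.2775/0.6500 = 0.4269
Terminal stock prices: S_uu = 168.8, S_ud = 95.62, S_dd = 54.19
Terminal payoffs (S − K): max(98.75, 0) = 98.75, max(25.62, 0) = 25.62, max(-15.81, 0) = 0
Node u (S = 112.5): V_u = e^(−0.12)·[0.4269·98.7500 + 0.5731·25.6250] = 50.4156
Node d (S = 63.75): V_d = e^(−0.12)·[0.4269·25.6250 + 0.5731·0.0000] = 9.7027
Node 0 (S = 75): V_0 = e^(−0.12)·[0.4269·50.4156 + 0.5731·9.7027] = 24.0212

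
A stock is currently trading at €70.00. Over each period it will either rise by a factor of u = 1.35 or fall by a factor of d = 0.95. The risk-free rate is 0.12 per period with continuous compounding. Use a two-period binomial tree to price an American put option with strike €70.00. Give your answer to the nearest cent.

Risk-neutral probability p = (e^0.12 − 0.95)/(1.35 − 0.95) = 0.1775/0.4000 = 0.4437
Terminal stock prices: S_uu = 127.6, S_ud = 89.77, S_dd = 63.17
Terminal payoffs (K − S): max(-57.58, 0) = 0, max(-19.77, 0) = 0, max(6.825, 0) = 6.825
Node u (S = 94.5): continuation = e^(−0.12)·[0.4437·0.0000 + 0.5563·0.0000] = 0.0000; exercise value = 0.0000 ≤ continuation, so V_u = 0.0000
Node d (S = 66.5): continuation = e^(−0.12)·[0.4437·0.0000 + 0.5563·6.8250] = 3.3672; exercise value = 3.5000 > continuation, so V_d = 3.5000 (exercise)
Node 0 (S = 70): continuation = e^(−0.12)·[0.4437·0.0000 + 0.5563·3.5000] = 1.7267; exercise value = 0.0000 ≤ continuation, so V_0 = 1.7267

€1.73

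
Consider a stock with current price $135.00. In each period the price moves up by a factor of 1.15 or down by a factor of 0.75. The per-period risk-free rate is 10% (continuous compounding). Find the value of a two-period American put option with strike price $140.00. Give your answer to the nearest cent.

Risk-neutral probability p = (e^0.1 − 0.75)/(1.15 − 0.75) = 0.3552/0.4000 = 0.8879
Terminal stock prices: S_uu = 178.5, S_ud = 116.4, S_dd = 75.94
Terminal payoffs (K − S): max(-38.54, 0) = 0, max(23.56, 0) = 23.56, max(64.06, 0) = 64.06
Node u (S = 155.2): continuation = e^(−0.1)·[0.8879·0.0000 + 0.1121·23.5625] = 2.3894; exercise value = 0.0000 ≤ continuation, so V_u = 2.3894
Node d (S = 101.2): continuation = e^(−0.1)·[0.8879·23.5625 + 0.1121·64.0625] = 25.4272; exercise value = 38.7500 > continuation, so V_d = 38.7500 (exercise)
Node 0 (S = 135): continuation = e^(−0.1)·[0.8879·2.3894 + 0.1121·38.7500] = 5.8493; exercise value = 5.0000 ≤ continuation, so V_0 = 5.8493

$5.85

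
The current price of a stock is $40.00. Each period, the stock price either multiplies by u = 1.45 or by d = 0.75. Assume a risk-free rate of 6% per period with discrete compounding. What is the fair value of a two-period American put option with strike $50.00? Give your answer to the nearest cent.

Risk-neutral probability p = (1 + 0.06 − 0.75)/(1.45 − 0.75) = 0.3100/0.7000 = 0.4429
Terminal stock prices: S_uu = 84.1, S_ud = 43.5, S_dd = 22.5
Terminal payoffs (K − S): max(-34.1, 0) = 0, max(6.5, 0) = 6.5, max(27.5, 0) = 27.5
Node u (S = 58): continuation = 1/1.06·[0.4429·0.0000 + 0.5571·6.5000] = 3.4164; exercise value = 0.0000 ≤ continuation, so V_u = 3.4164
Node d (S = 30): continuation = 1/1.06·[0.4429·6.5000 + 0.5571·27.5000] = 17.1698; exercise value = 20.0000 > continuation, so V_d = 20.0000 (exercise)
Node 0 (S = 40): continuation = 1/1.06·[0.4429·3.4164 + 0.5571·20.0000] = 11.9395; exercise value = 10.0000 ≤ continuation, so V_0 = 11.9395

$11.94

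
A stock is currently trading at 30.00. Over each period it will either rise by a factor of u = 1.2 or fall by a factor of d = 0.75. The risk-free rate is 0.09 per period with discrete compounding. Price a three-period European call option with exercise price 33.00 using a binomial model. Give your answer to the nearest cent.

6.27

Risk-neutral probability p = (1 + 0.09 − 0.75)/(1.2 − 0.75) = 0.3400/0.4500 = 0.7556
Terminal stock prices: S_uuu = 51.84, S_uud = 32.4, S_udd = 20.25, S_ddd = 12.66
Terminal payoffs (S − K): max(18.84, 0) = 18.84, max(-0.6, 0) = 0, max(-12.75, 0) = 0, max(-20.34, 0) = 0
Node uu (S = 43.2): V_uu = 1/1.09·[0.7556·18.8400 + 0.2444·0.0000] = 13.0593
Node ud (S = 27): V_ud = 1/1.09·[0.7556·0.0000 + 0.2444·0.0000] = 0.0000
Node dd (S = 16.88): V_dd = 1/1.09·[0.7556·0.0000 + 0.2444·0.0000] = 0.0000
Node u (S = 36): V_u = 1/1.09·[0.7556·13.0593 + 0.2444·0.0000] = 9.0523
Node d (S = 22.5): V_d = 1/1.09·[0.7556·0.0000 + 0.2444·0.0000] = 0.0000
Node 0 (S = 30): V_0 = 1/1.09·[0.7556·9.0523 + 0.2444·0.0000] = 6.2748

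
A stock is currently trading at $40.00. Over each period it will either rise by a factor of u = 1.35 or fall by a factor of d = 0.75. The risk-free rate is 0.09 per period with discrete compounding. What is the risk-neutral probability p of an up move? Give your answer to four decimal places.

p = 0.5667

Risk-neutral probability p = (1 + 0.09 − 0.75)/(1.35 − 0.75) = 0.3400/0.6000 = 0.5667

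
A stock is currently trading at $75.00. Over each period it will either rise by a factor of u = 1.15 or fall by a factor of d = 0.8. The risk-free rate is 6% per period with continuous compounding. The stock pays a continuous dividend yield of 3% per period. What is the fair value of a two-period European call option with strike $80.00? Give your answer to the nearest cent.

Per-period risk-free factor R = e^0.06 = 1.0618; dividend-adjusted growth = e^(0.06−0.03) = 1.0305.
Risk-neutral probability p = (1.0305 − 0.8)/(1.15 − 0.8) = 0.2305/0.3500 = 0.6584
Terminal stock prices: S_uu = 99.19, S_ud = 69, S_dd = 48
Terminal payoffs (S − K): max(19.19, 0) = 19.19, max(-11, 0) = 0, max(-32, 0) = 0
Node u (S = 86.25): V_u = e^(−0.06)·[0.6584·19.1875 + 0.3416·0.0000] = 11.8981
Node d (S = 60): V_d = e^(−0.06)·[0.6584·0.0000 + 0.3416·0.0000] = 0.0000
Node 0 (S = 75): V_0 = e^(−0.06)·[0.6584·11.8981 + 0.3416·0.0000] = 7.3780

$7.38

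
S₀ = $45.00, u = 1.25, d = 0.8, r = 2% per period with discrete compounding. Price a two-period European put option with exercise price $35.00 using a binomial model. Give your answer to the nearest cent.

Risk-neutral probability p = (1 + 0.02 − 0.8)/(1.25 − 0.8) = 0.2200/0.4500 = 0.4889
Terminal stock prices: S_uu = 70.31, S_ud = 45, S_dd = 28.8
Terminal payoffs (K − S): max(-35.31, 0) = 0, max(-10, 0) = 0, max(6.2, 0) = 6.2
Node u (S = 56.25): V_u = 1/1.02·[0.4889·0.0000 + 0.5111·0.0000] = 0.0000
Node d (S = 36): V_d = 1/1.02·[0.4889·0.0000 + 0.5111·6.2000] = 3.1068
Node 0 (S = 45): V_0 = 1/1.02·[0.4889·0.0000 + 0.5111·3.1068] = 1.5568

$1.56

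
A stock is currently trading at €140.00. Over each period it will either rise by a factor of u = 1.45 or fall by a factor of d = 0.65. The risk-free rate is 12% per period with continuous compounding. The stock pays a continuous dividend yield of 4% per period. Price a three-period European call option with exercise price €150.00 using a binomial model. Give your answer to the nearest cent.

€42.31

Per-period risk-free factor R = e^0.12 = 1.1275; dividend-adjusted growth = e^(0.12−0.04) = 1.0833.
Risk-neutral probability p = (1.0833 − 0.65)/(1.45 − 0.65) = 0.4333/0.8000 = 0.5416
Terminal stock prices: S_uuu = 426.8, S_uud = 191.3, S_udd = 85.77, S_ddd = 38.45
Terminal payoffs (S − K): max(276.8, 0) = 276.8, max(41.33, 0) = 41.33, max(-64.23, 0) = 0, max(-111.6, 0) = 0
Node uu (S = 294.4): V_uu = e^(−0.12)·[0.5416·276.8075 + 0.4584·41.3275] = 149.7703
Node ud (S = 132): V_ud = e^(−0.12)·[0.5416·41.3275 + 0.4584·0.0000] = 19.8522
Node dd (S = 59.15): V_dd = e^(−0.12)·[0.5416·0.0000 + 0.4584·0.0000] = 0.0000
Node u (S = 203): V_u = e^(−0.12)·[0.5416·149.7703 + 0.4584·19.8522] = 80.0153
Node d (S = 91): V_d = e^(−0.12)·[0.5416·19.8522 + 0.4584·0.0000] = 9.5363
Node 0 (S = 140): V_0 = e^(−0.12)·[0.5416·80.0153 + 0.4584·9.5363] = 42.3135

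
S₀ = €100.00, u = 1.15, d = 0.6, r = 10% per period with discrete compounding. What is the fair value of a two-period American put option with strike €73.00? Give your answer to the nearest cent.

Risk-neutral probability p = (1 + 0.1 − 0.6)/(1.15 − 0.6) = 0.5000/0.5500 = 0.9091
Terminal stock prices: S_uu = 132.2, S_ud = 69, S_dd = 36
Terminal payoffs (K − S): max(-59.25, 0) = 0, max(4, 0) = 4, max(37, 0) = 37
Node u (S = 115): continuation = 1/1.1·[0.9091·0.0000 + 0.0909·4.0000] = 0.3306; exercise value = 0.0000 ≤ continuation, so V_u = 0.3306
Node d (S = 60): continuation = 1/1.1·[0.9091·4.0000 + 0.0909·37.0000] = 6.3636; exercise value = 13.0000 > continuation, so V_d = 13.0000 (exercise)
Node 0 (S = 100): continuation = 1/1.1·[0.9091·0.3306 + 0.0909·13.0000] = 1.3476; exercise value = 0.0000 ≤ continuation, so V_0 = 1.3476

€1.35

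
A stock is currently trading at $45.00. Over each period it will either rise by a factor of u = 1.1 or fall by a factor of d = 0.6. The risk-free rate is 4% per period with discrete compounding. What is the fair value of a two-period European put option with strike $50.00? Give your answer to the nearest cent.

Risk-neutral probability p = (1 + 0.04 − 0.6)/(1.1 − 0.6) = 0.4400/0.5000 = 0.8800
Terminal stock prices: S_uu = 54.45, S_ud = 29.7, S_dd = 16.2
Terminal payoffs (K − S): max(-4.45, 0) = 0, max(20.3, 0) = 20.3, max(33.8, 0) = 33.8
Node u (S = 49.5): V_u = 1/1.04·[0.8800·0.0000 + 0.1200·20.3000] = 2.3423
Node d (S = 27): V_d = 1/1.04·[0.8800·20.3000 + 0.1200·33.8000] = 21.0769
Node 0 (S = 45): V_0 = 1/1.04·[0.8800·2.3423 + 0.1200·21.0769] = 4.4139

$4.41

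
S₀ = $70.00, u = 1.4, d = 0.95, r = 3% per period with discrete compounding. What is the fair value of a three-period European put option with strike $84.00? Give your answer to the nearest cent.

Risk-neutral probability p = (1 + 0.03 − 0.95)/(1.4 − 0.95) = 0.0800/0.4500 = 0.1778
Terminal stock prices: S_uuu = 192.1, S_uud = 130.3, S_udd = 88.44, S_ddd = 60.02
Terminal payoffs (K − S): max(-108.1, 0) = 0, max(-46.34, 0) = 0, max(-4.445, 0) = 0, max(23.98, 0) = 23.98
Node uu (S = 137.2): V_uu = 1/1.03·[0.1778·0.0000 + 0.8222·0.0000] = 0.0000
Node ud (S = 93.1): V_ud = 1/1.03·[0.1778·0.0000 + 0.8222·0.0000] = 0.0000
Node dd (S = 63.17): V_dd = 1/1.03·[0.1778·0.0000 + 0.8222·23.9838] = 19.1456
Node u (S = 98): V_u = 1/1.03·[0.1778·0.0000 + 0.8222·0.0000] = 0.0000
Node d (S = 66.5): V_d = 1/1.03·[0.1778·0.0000 + 0.8222·19.1456] = 15.2834
Node 0 (S = 70): V_0 = 1/1.03·[0.1778·0.0000 + 0.8222·15.2834] = 12.2004

$12.20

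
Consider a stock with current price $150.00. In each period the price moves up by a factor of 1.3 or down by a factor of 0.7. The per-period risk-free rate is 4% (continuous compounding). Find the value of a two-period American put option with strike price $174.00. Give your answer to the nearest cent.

Risk-neutral probability p = (e^0.04 − 0.7)/(1.3 − 0.7) = 0.3408/0.6000 = 0.5680
Terminal stock prices: S_uu = 253.5, S_ud = 136.5, S_dd = 73.5
Terminal payoffs (K − S): max(-79.5, 0) = 0, max(37.5, 0) = 37.5, max(100.5, 0) = 100.5
Node u (S = 195): continuation = e^(−0.04)·[0.5680·0.0000 + 0.4320·37.5000] = 15.5641; exercise value = 0.0000 ≤ continuation, so V_u = 15.5641
Node d (S = 105): continuation = e^(−0.04)·[0.5680·37.5000 + 0.4320·100.5000] = 62.1774; exercise value = 69.0000 > continuation, so V_d = 69.0000 (exercise)
Node 0 (S = 150): continuation = e^(−0.04)·[0.5680·15.5641 + 0.4320·69.0000] = 37.1321; exercise value = 24.0000 ≤ continuation, so V_0 = 37.1321

$37.13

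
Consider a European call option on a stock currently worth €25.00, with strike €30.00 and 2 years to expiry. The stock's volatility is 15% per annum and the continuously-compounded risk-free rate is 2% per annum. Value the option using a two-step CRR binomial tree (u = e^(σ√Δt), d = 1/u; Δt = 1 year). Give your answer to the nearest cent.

CRR parameters: u = e^(σ√Δt) = e^(0.15·√1) = 1.1618, d = 1/u = 0.8607
Per-period rate: rΔt = 0.02·1 = 0.02, so R = e^0.02 = 1.0202
Risk-neutral probability p = (e^0.02 − 0.8607)/(1.1618 − 0.8607) = 0.1595/0.3011 = 0.5297
Terminal stock prices: S_uu = 33.75, S_ud = 25, S_dd = 18.52
Terminal payoffs (S − K): max(3.746, 0) = 3.746, max(-5, 0) = 0, max(-11.48, 0) = 0
Node u (S = 29.05): V_u = e^(−0.02)·[0.5297·3.7465 + 0.4703·0.0000] = 1.9450
Node d (S = 21.52): V_d = e^(−0.02)·[0.5297·0.0000 + 0.4703·0.0000] = 0.0000
Node 0 (S = 25): V_0 = e^(−0.02)·[0.5297·1.9450 + 0.4703·0.0000] = 1.0098

€1.01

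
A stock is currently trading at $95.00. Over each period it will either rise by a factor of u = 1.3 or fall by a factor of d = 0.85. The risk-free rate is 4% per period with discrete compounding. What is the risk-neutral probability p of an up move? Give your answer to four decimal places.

p = 0.4222

Risk-neutral probability p = (1 + 0.04 − 0.85)/(1.3 − 0.85) = 0.1900/0.4500 = 0.4222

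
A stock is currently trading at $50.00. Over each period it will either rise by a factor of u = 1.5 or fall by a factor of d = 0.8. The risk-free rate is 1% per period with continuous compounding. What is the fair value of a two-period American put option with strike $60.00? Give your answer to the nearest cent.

Risk-neutral probability p = (e^0.01 − 0.8)/(1.5 − 0.8) = 0.2101/0.7000 = 0.3001
Terminal stock prices: S_uu = 112.5, S_ud = 60, S_dd = 32
Terminal payoffs (K − S): max(-52.5, 0) = 0, max(0, 0) = 0, max(28, 0) = 28
Node u (S = 75): continuation = e^(−0.01)·[0.3001·0.0000 + 0.6999·0.0000] = 0.0000; exercise value = 0.0000 ≤ continuation, so V_u = 0.0000
Node d (S = 40): continuation = e^(−0.01)·[0.3001·0.0000 + 0.6999·28.0000] = 19.4030; exercise value = 20.0000 > continuation, so V_d = 20.0000 (exercise)
Node 0 (S = 50): continuation = e^(−0.01)·[0.3001·0.0000 + 0.6999·20.0000] = 13.8593; exercise value = 10.0000 ≤ continuation, so V_0 = 13.8593

$13.86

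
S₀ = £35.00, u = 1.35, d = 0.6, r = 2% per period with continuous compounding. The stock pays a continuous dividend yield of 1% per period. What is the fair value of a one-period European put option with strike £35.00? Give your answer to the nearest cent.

Per-period risk-free factor R = e^0.02 = 1.0202; dividend-adjusted growth = e^(0.02−0.01) = 1.0101.
Risk-neutral probability p = (1.0101 − 0.6)/(1.35 − 0.6) = 0.4101/0.7500 = 0.5467
Terminal stock prices: S_u = 47.25, S_d = 21
Terminal payoffs (K − S): max(-12.25, 0) = 0, max(14, 0) = 14
Node 0 (S = 35): V_0 = e^(−0.02)·[0.5467·0.0000 + 0.4533·14.0000] = 6.2201

£6.22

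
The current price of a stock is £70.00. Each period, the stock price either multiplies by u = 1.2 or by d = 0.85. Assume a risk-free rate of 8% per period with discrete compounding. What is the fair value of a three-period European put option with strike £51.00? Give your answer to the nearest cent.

£0.26

Risk-neutral probability p = (1 + 0.08 − 0.85)/(1.2 − 0.85) = 0.2300/0.3500 = 0.6571
Terminal stock prices: S_uuu = 121, S_uud = 85.68, S_udd = 60.69, S_ddd = 42.99
Terminal payoffs (K − S): max(-69.96, 0) = 0, max(-34.68, 0) = 0, max(-9.69, 0) = 0, max(8.011, 0) = 8.011
Node uu (S = 100.8): V_uu = 1/1.08·[0.6571·0.0000 + 0.3429·0.0000] = 0.0000
Node ud (S = 71.4): V_ud = 1/1.08·[0.6571·0.0000 + 0.3429·0.0000] = 0.0000
Node dd (S = 50.57): V_dd = 1/1.08·[0.6571·0.0000 + 0.3429·8.0113] = 2.5433
Node u (S = 84): V_u = 1/1.08·[0.6571·0.0000 + 0.3429·0.0000] = 0.0000
Node d (S = 59.5): V_d = 1/1.08·[0.6571·0.0000 + 0.3429·2.5433] = 0.8074
Node 0 (S = 70): V_0 = 1/1.08·[0.6571·0.0000 + 0.3429·0.8074] = 0.2563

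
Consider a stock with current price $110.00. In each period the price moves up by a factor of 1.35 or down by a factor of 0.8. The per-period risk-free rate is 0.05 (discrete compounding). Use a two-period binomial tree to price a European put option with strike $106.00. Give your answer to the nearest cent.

Risk-neutral probability p = (1 + 0.05 − 0.8)/(1.35 − 0.8) = 0.2500/0.5500 = 0.4545
Terminal stock prices: S_uu = 200.5, S_ud = 118.8, S_dd = 70.4
Terminal payoffs (K − S): max(-94.48, 0) = 0, max(-12.8, 0) = 0, max(35.6, 0) = 35.6
Node u (S = 148.5): V_u = 1/1.05·[0.4545·0.0000 + 0.5455·0.0000] = 0.0000
Node d (S = 88): V_d = 1/1.05·[0.4545·0.0000 + 0.5455·35.6000] = 18.4935
Node 0 (S = 110): V_0 = 1/1.05·[0.4545·0.0000 + 0.5455·18.4935] = 9.6070

$9.61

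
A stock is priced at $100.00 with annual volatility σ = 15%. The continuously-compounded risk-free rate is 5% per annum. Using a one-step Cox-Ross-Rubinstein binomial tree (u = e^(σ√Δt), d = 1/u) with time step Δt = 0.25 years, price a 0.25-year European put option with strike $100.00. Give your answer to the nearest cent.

$3.10

CRR parameters: u = e^(σ√Δt) = e^(0.15·√0.25) = 1.0779, d = 1/u = 0.9277
Per-period rate: rΔt = 0.05·0.25 = 0.0125, so R = e^0.0125 = 1.0126
Risk-neutral probability p = (e^0.0125 − 0.9277)/(1.0779 − 0.9277) = 0.0848/0.1501 = 0.5650
Terminal stock prices: S_u = 107.8, S_d = 92.77
Terminal payoffs (K − S): max(-7.788, 0) = 0, max(7.226, 0) = 7.226
Node 0 (S = 100): V_0 = e^(−0.0125)·[0.5650·0.0000 + 0.4350·7.2257] = 3.1039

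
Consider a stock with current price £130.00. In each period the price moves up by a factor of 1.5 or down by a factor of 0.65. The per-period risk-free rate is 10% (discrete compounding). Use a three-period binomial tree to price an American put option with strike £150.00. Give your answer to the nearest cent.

Risk-neutral probability p = (1 + 0.1 − 0.65)/(1.5 − 0.65) = 0.4500/0.8500 = 0.5294
Terminal stock prices: S_uuu = 438.8, S_uud = 190.1, S_udd = 82.39, S_ddd = 35.7
Terminal payoffs (K − S): max(-288.8, 0) = 0, max(-40.12, 0) = 0, max(67.61, 0) = 67.61, max(114.3, 0) = 114.3
Node uu (S = 292.5): continuation = 1/1.1·[0.5294·0.0000 + 0.4706·0.0000] = 0.0000; exercise value = 0.0000 ≤ continuation, so V_uu = 0.0000
Node ud (S = 126.8): continuation = 1/1.1·[0.5294·0.0000 + 0.4706·67.6125] = 28.9251; exercise value = 23.2500 ≤ continuation, so V_ud = 28.9251
Node dd (S = 54.93): continuation = 1/1.1·[0.5294·67.6125 + 0.4706·114.2987] = 81.4386; exercise value = 95.0750 > continuation, so V_dd = 95.0750 (exercise)
Node u (S = 195): continuation = 1/1.1·[0.5294·0.0000 + 0.4706·28.9251] = 12.3744; exercise value = 0.0000 ≤ continuation, so V_u = 12.3744
Node d (S = 84.5): continuation = 1/1.1·[0.5294·28.9251 + 0.4706·95.0750] = 54.5950; exercise value = 65.5000 > continuation, so V_d = 65.5000 (exercise)
Node 0 (S = 130): continuation = 1/1.1·[0.5294·12.3744 + 0.4706·65.5000] = 33.9770; exercise value = 20.0000 ≤ continuation, so V_0 = 33.9770

£33.98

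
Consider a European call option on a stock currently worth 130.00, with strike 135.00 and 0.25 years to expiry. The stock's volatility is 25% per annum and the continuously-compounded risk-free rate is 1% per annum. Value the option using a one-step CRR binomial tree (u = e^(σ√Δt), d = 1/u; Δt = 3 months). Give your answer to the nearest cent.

5.88

CRR parameters: u = e^(σ√Δt) = e^(0.25·√0.25) = 1.1331, d = 1/u = 0.8825
Per-period rate: rΔt = 0.01·0.25 = 0.0025, so R = e^0.0025 = 1.0025
Risk-neutral probability p = (e^0.0025 − 0.8825)/(1.1331 − 0.8825) = 0.1200/0.2507 = 0.4788
Terminal stock prices: S_u = 147.3, S_d = 114.7
Terminal payoffs (S − K): max(12.31, 0) = 12.31, max(-20.28, 0) = 0
Node 0 (S = 130): V_0 = e^(−0.0025)·[0.4788·12.3093 + 0.5212·0.0000] = 5.8787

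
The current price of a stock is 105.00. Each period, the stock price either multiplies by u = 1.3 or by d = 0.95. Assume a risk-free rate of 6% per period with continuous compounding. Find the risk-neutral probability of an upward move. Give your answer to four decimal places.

p = 0.3195

Risk-neutral probability p = (e^0.06 − 0.95)/(1.3 − 0.95) = 0.1118/0.3500 = 0.3195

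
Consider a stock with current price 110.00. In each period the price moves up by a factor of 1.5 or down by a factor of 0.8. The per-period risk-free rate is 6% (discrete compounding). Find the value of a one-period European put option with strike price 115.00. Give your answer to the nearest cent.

16.01

Risk-neutral probability p = (1 + 0.06 − 0.8)/(1.5 − 0.8) = 0.2600/0.7000 = 0.3714
Terminal stock prices: S_u = 165, S_d = 88
Terminal payoffs (K − S): max(-50, 0) = 0, max(27, 0) = 27
Node 0 (S = 110): V_0 = 1/1.06·[0.3714·0.0000 + 0.6286·27.0000] = 16.0108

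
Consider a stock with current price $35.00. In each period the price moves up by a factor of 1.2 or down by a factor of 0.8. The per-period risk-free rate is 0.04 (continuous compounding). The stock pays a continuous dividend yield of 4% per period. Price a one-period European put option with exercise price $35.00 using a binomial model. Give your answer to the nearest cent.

$3.36

Per-period risk-free factor R = e^0.04 = 1.0408; dividend-adjusted growth = e^(0.04−0.04) = 1.0000.
Risk-neutral probability p = (1.0000 − 0.8)/(1.2 − 0.8) = 0.2000/0.4000 = 0.5000
Terminal stock prices: S_u = 42, S_d = 28
Terminal payoffs (K − S): max(-7, 0) = 0, max(7, 0) = 7
Node 0 (S = 35): V_0 = e^(−0.04)·[0.5000·0.0000 + 0.5000·7.0000] = 3.3628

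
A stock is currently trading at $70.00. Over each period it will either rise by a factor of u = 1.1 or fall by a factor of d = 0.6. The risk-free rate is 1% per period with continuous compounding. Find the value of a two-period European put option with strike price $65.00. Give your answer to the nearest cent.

Risk-neutral probability p = (e^0.01 − 0.6)/(1.1 − 0.6) = 0.4101/0.5000 = 0.8201
Terminal stock prices: S_uu = 84.7, S_ud = 46.2, S_dd = 25.2
Terminal payoffs (K − S): max(-19.7, 0) = 0, max(18.8, 0) = 18.8, max(39.8, 0) = 39.8
Node u (S = 77): V_u = e^(−0.01)·[0.8201·0.0000 + 0.1799·18.8000] = 3.3485
Node d (S = 42): V_d = e^(−0.01)·[0.8201·18.8000 + 0.1799·39.8000] = 22.3532
Node 0 (S = 70): V_0 = e^(−0.01)·[0.8201·3.3485 + 0.1799·22.3532] = 6.7001

$6.70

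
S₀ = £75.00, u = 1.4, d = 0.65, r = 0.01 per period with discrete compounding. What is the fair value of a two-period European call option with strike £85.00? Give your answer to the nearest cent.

£14.00

Risk-neutral probability p = (1 + 0.01 − 0.65)/(1.4 − 0.65) = 0.3600/0.7500 = 0.4800
Terminal stock prices: S_uu = 147, S_ud = 68.25, S_dd = 31.69
Terminal payoffs (S − K): max(62, 0) = 62, max(-16.75, 0) = 0, max(-53.31, 0) = 0
Node u (S = 105): V_u = 1/1.01·[0.4800·62.0000 + 0.5200·0.0000] = 29.4653
Node d (S = 48.75): V_d = 1/1.01·[0.4800·0.0000 + 0.5200·0.0000] = 0.0000
Node 0 (S = 75): V_0 = 1/1.01·[0.4800·29.4653 + 0.5200·0.0000] = 14.0033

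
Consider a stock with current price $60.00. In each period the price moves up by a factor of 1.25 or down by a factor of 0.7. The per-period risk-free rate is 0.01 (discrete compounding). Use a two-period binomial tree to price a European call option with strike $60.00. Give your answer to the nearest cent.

Risk-neutral probability p = (1 + 0.01 − 0.7)/(1.25 − 0.7) = 0.3100/0.5500 = 0.5636
Terminal stock prices: S_uu = 93.75, S_ud = 52.5, S_dd = 29.4
Terminal payoffs (S − K): max(33.75, 0) = 33.75, max(-7.5, 0) = 0, max(-30.6, 0) = 0
Node u (S = 75): V_u = 1/1.01·[0.5636·33.7500 + 0.4364·0.0000] = 18.8344
Node d (S = 42): V_d = 1/1.01·[0.5636·0.0000 + 0.4364·0.0000] = 0.0000
Node 0 (S = 60): V_0 = 1/1.01·[0.5636·18.8344 + 0.4364·0.0000] = 10.5106

$10.51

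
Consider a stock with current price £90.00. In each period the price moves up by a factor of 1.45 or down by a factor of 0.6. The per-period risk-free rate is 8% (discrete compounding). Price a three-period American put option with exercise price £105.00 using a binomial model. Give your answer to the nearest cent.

£26.18

Risk-neutral probability p = (1 + 0.08 − 0.6)/(1.45 − 0.6) = 0.4800/0.8500 = 0.5647
Terminal stock prices: S_uuu = 274.4, S_uud = 113.5, S_udd = 46.98, S_ddd = 19.44
Terminal payoffs (K − S): max(-169.4, 0) = 0, max(-8.535, 0) = 0, max(58.02, 0) = 58.02, max(85.56, 0) = 85.56
Node uu (S = 189.2): continuation = 1/1.08·[0.5647·0.0000 + 0.4353·0.0000] = 0.0000; exercise value = 0.0000 ≤ continuation, so V_uu = 0.0000
Node ud (S = 78.3): continuation = 1/1.08·[0.5647·0.0000 + 0.4353·58.0200] = 23.3850; exercise value = 26.7000 > continuation, so V_ud = 26.7000 (exercise)
Node dd (S = 32.4): continuation = 1/1.08·[0.5647·58.0200 + 0.4353·85.5600] = 64.8222; exercise value = 72.6000 > continuation, so V_dd = 72.6000 (exercise)
Node u (S = 130.5): continuation = 1/1.08·[0.5647·0.0000 + 0.4353·26.7000] = 10.7614; exercise value = 0.0000 ≤ continuation, so V_u = 10.7614
Node d (S = 54): continuation = 1/1.08·[0.5647·26.7000 + 0.4353·72.6000] = 43.2222; exercise value = 51.0000 > continuation, so V_d = 51.0000 (exercise)
Node 0 (S = 90): continuation = 1/1.08·[0.5647·10.7614 + 0.4353·51.0000] = 26.1825; exercise value = 15.0000 ≤ continuation, so V_0 = 26.1825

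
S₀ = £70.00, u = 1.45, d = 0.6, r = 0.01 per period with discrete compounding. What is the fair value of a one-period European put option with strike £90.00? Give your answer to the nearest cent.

£24.60

Risk-neutral probability p = (1 + 0.01 − 0.6)/(1.45 − 0.6) = 0.4100/0.8500 = 0.4824
Terminal stock prices: S_u = 101.5, S_d = 42
Terminal payoffs (K − S): max(-11.5, 0) = 0, max(48, 0) = 48
Node 0 (S = 70): V_0 = 1/1.01·[0.4824·0.0000 + 0.5176·48.0000] = 24.6010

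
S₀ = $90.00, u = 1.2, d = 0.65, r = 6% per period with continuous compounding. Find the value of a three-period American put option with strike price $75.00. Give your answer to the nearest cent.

$5.06

Risk-neutral probability p = (e^0.06 − 0.65)/(1.2 − 0.65) = 0.4118/0.5500 = 0.7488
Terminal stock prices: S_uuu = 155.5, S_uud = 84.24, S_udd = 45.63, S_ddd = 24.72
Terminal payoffs (K − S): max(-80.52, 0) = 0, max(-9.24, 0) = 0, max(29.37, 0) = 29.37, max(50.28, 0) = 50.28
Node uu (S = 129.6): continuation = e^(−0.06)·[0.7488·0.0000 + 0.2512·0.0000] = 0.0000; exercise value = 0.0000 ≤ continuation, so V_uu = 0.0000
Node ud (S = 70.2): continuation = e^(−0.06)·[0.7488·0.0000 + 0.2512·29.3700] = 6.9483; exercise value = 4.8000 ≤ continuation, so V_ud = 6.9483
Node dd (S = 38.03): continuation = e^(−0.06)·[0.7488·29.3700 + 0.2512·50.2837] = 32.6073; exercise value = 36.9750 > continuation, so V_dd = 36.9750 (exercise)
Node u (S = 108): continuation = e^(−0.06)·[0.7488·0.0000 + 0.2512·6.9483] = 1.6438; exercise value = 0.0000 ≤ continuation, so V_u = 1.6438
Node d (S = 58.5): continuation = e^(−0.06)·[0.7488·6.9483 + 0.2512·36.9750] = 13.6473; exercise value = 16.5000 > continuation, so V_d = 16.5000 (exercise)
Node 0 (S = 90): continuation = e^(−0.06)·[0.7488·1.6438 + 0.2512·16.5000] = 5.0627; exercise value = 0.0000 ≤ continuation, so V_0 = 5.0627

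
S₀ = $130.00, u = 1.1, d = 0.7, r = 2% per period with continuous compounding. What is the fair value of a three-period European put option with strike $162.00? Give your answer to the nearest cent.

Risk-neutral probability p = (e^0.02 − 0.7)/(1.1 − 0.7) = 0.3202/0.4000 = 0.8005
Terminal stock prices: S_uuu = 173, S_uud = 110.1, S_udd = 70.07, S_ddd = 44.59
Terminal payoffs (K − S): max(-11.03, 0) = 0, max(51.89, 0) = 51.89, max(91.93, 0) = 91.93, max(117.4, 0) = 117.4
Node uu (S = 157.3): V_uu = e^(−0.02)·[0.8005·0.0000 + 0.1995·51.8900] = 10.1469
Node ud (S = 100.1): V_ud = e^(−0.02)·[0.8005·51.8900 + 0.1995·91.9300] = 58.6922
Node dd (S = 63.7): V_dd = e^(−0.02)·[0.8005·91.9300 + 0.1995·117.4100] = 95.0922
Node u (S = 143): V_u = e^(−0.02)·[0.8005·10.1469 + 0.1995·58.6922] = 19.4388
Node d (S = 91): V_d = e^(−0.02)·[0.8005·58.6922 + 0.1995·95.0922] = 64.6479
Node 0 (S = 130): V_0 = e^(−0.02)·[0.8005·19.4388 + 0.1995·64.6479] = 27.8944

$27.89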